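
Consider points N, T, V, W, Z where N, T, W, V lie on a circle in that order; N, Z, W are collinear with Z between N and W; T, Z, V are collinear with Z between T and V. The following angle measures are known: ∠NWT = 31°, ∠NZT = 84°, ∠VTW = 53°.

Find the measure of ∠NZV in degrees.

∠NZV = 96°

1. ∠NVT = 31°  [same arc NT]
2. ∠VNW = 53°  [same arc WV]
3. ∠NZV = 96°  [△NZV]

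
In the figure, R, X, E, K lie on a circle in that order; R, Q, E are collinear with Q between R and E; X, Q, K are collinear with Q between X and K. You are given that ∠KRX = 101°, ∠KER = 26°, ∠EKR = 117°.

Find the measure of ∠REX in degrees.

∠REX = 53°

1. ∠KXR = 26°  [same arc RK]
2. ∠RKX = 53°  [△RXK]
3. ∠REX = 53°  [same arc RX]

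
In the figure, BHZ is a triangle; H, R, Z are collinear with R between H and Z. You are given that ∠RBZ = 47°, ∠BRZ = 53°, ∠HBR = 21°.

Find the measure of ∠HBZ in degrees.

∠HBZ = 68°

1. ∠BZR = 80°  [△BRZ]
2. ∠BRH = 127°  [linear pair at R on HZ]
3. ∠BHR = 32°  [△BHR]
4. ∠BZH = 80°  [R on ray ZH]
5. ∠BHZ = 32°  [R on ray HZ]
6. ∠HBZ = 68°  [△BHZ]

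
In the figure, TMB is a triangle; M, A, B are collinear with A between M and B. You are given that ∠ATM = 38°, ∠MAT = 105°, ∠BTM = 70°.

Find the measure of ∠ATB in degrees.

1. ∠AMT = 37°  [△TMA]
2. ∠BAT = 75°  [linear pair at A on MB]
3. ∠BMT = 37°  [A on ray MB]
4. ∠MBT = 73°  [△TMB]
5. ∠ABT = 73°  [A on ray BM]
6. ∠ATB = 32°  [△TAB]

∠ATB = 32°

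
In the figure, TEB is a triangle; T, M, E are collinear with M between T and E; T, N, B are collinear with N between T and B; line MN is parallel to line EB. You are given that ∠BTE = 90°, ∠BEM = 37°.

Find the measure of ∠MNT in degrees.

∠MNT = 53°

1. ∠BET = 37°  [M on ray ET]
2. ∠EBT = 53°  [△TEB]
3. ∠MNT = 53°  [MN∥EB, corresponding at N]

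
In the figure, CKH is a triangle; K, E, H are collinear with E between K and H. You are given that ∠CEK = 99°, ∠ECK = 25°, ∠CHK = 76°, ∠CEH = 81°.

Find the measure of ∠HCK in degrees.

1. ∠CKE = 56°  [△CKE]
2. ∠CKH = 56°  [E on ray KH]
3. ∠HCK = 48°  [△CKH]

∠HCK = 48°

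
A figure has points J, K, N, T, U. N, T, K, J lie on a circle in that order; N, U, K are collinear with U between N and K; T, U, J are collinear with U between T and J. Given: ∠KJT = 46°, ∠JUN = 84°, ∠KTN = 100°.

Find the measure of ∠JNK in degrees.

∠JNK = 62°

1. ∠JUK = 96°  [linear pair at U on NK]
2. ∠KJN = 80°  [cyclic NTKJ, opposite ∠T+∠J]
3. ∠JKN = 38°  [△KUJ]
4. ∠JNK = 62°  [△NKJ]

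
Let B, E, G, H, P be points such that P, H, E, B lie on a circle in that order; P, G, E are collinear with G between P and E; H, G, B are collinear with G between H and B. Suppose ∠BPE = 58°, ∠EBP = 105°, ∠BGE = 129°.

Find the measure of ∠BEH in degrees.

1. ∠BHE = 58°  [same arc EB]
2. ∠BEP = 17°  [△PEB]
3. ∠EBH = 34°  [△EGB]
4. ∠BEH = 88°  [△HEB]

∠BEH = 88°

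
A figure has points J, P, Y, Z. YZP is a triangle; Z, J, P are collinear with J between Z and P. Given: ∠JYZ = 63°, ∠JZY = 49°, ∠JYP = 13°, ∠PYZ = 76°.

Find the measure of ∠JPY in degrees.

∠JPY = 55°

1. ∠PZY = 49°  [J on ray ZP]
2. ∠YPZ = 55°  [△YZP]
3. ∠JPY = 55°  [J on ray PZ]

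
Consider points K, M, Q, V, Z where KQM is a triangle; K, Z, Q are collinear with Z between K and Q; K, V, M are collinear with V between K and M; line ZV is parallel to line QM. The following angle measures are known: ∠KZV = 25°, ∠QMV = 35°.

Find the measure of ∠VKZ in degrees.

∠VKZ = 120°

1. ∠KQM = 25°  [ZV∥QM, corresponding at Z]
2. ∠KMQ = 35°  [V on ray MK]
3. ∠MKQ = 120°  [△KQM]
4. ∠VKZ = 120°  [Z on KQ, V on KM]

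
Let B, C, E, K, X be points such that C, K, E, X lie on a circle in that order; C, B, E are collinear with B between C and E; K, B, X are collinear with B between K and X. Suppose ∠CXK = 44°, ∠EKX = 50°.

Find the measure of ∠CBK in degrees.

1. ∠CEK = 44°  [same arc CK]
2. ∠EBK = 86°  [△KBE]
3. ∠CBK = 94°  [linear pair at B on CE]

∠CBK = 94°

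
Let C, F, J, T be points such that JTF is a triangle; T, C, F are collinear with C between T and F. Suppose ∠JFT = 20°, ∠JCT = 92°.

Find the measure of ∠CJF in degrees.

∠CJF = 72°

1. ∠CFJ = 20°  [C on ray FT]
2. ∠FCJ = 88°  [linear pair at C on TF]
3. ∠CJF = 72°  [△JCF]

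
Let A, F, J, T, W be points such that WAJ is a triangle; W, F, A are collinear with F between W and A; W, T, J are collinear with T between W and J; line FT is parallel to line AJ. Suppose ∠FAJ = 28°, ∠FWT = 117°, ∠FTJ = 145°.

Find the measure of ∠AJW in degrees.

1. ∠JAW = 28°  [F on ray AW]
2. ∠AWJ = 117°  [F on WA, T on WJ]
3. ∠AJW = 35°  [△WAJ]

∠AJW = 35°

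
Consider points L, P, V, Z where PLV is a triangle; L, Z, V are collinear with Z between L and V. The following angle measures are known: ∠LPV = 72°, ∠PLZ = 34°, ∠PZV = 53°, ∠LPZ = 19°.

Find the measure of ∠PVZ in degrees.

∠PVZ = 74°

1. ∠PLV = 34°  [Z on ray LV]
2. ∠LVP = 74°  [△PLV]
3. ∠PVZ = 74°  [Z on ray VL]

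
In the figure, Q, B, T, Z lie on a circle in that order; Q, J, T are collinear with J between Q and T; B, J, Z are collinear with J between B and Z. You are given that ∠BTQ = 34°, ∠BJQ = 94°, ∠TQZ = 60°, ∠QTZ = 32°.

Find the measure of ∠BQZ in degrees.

∠BQZ = 114°

1. ∠BZQ = 34°  [same arc QB]
2. ∠QBZ = 32°  [same arc QZ]
3. ∠BQZ = 114°  [△QBZ]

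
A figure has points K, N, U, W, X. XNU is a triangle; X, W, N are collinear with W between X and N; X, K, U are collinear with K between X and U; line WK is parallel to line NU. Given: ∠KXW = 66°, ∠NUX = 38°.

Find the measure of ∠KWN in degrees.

1. ∠NXU = 66°  [W on XN, K on XU]
2. ∠UNX = 76°  [△XNU]
3. ∠KWX = 76°  [WK∥NU, corresponding at W]
4. ∠KWN = 104°  [linear pair at W on XN]

∠KWN = 104°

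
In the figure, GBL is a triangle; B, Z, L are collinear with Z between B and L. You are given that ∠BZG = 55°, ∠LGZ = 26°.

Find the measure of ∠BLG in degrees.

∠BLG = 29°

1. ∠GZL = 125°  [linear pair at Z on BL]
2. ∠GLZ = 29°  [△GZL]
3. ∠BLG = 29°  [Z on ray LB]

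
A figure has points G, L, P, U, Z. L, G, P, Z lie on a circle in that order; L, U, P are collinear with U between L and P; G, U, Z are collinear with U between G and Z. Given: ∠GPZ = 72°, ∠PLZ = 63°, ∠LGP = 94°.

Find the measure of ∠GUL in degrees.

1. ∠PGZ = 63°  [same arc PZ]
2. ∠LZP = 86°  [cyclic LGPZ, opposite ∠G+∠Z]
3. ∠GZP = 45°  [△GPZ]
4. ∠LPZ = 31°  [△LPZ]
5. ∠GLP = 45°  [same arc GP]
6. ∠LGZ = 31°  [same arc LZ]
7. ∠GUL = 104°  [△LUG]

∠GUL = 104°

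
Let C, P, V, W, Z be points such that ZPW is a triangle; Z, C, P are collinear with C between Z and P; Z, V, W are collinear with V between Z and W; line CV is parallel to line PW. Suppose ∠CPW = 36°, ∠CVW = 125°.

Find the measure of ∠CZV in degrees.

∠CZV = 89°

1. ∠WPZ = 36°  [C on ray PZ]
2. ∠CVZ = 55°  [linear pair at V on ZW]
3. ∠VCZ = 36°  [CV∥PW, corresponding at C]
4. ∠CZV = 89°  [△ZCV]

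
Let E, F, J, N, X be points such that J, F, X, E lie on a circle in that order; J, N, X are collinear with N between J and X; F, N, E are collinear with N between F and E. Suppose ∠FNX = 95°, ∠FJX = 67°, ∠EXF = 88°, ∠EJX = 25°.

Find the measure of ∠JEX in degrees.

1. ∠ENJ = 95°  [vertical angles at N]
2. ∠FEX = 67°  [same arc FX]
3. ∠ENX = 85°  [linear pair at N on JX]
4. ∠EXJ = 28°  [△XNE]
5. ∠JEX = 127°  [△JXE]

∠JEX = 127°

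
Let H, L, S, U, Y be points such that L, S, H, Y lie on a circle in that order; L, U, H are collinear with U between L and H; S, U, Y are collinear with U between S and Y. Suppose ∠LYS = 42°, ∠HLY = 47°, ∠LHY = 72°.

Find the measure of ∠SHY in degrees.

1. ∠LSY = 72°  [same arc LY]
2. ∠SLY = 66°  [△LSY]
3. ∠SHY = 114°  [cyclic LSHY, opposite ∠L+∠H]

∠SHY = 114°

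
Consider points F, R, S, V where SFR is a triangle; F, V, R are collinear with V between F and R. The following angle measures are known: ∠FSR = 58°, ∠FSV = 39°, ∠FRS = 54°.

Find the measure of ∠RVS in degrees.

∠RVS = 107°

1. ∠RFS = 68°  [△SFR]
2. ∠SFV = 68°  [V on ray FR]
3. ∠FVS = 73°  [△SFV]
4. ∠RVS = 107°  [linear pair at V on FR]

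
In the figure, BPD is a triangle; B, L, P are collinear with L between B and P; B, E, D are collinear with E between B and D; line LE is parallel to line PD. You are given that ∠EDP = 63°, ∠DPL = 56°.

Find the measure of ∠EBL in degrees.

∠EBL = 61°

1. ∠BDP = 63°  [E on ray DB]
2. ∠BPD = 56°  [L on ray PB]
3. ∠DBP = 61°  [△BPD]
4. ∠EBL = 61°  [L on BP, E on BD]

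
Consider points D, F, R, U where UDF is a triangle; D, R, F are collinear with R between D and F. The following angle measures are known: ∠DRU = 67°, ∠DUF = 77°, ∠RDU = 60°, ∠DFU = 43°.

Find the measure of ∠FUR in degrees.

1. ∠FRU = 113°  [linear pair at R on DF]
2. ∠RFU = 43°  [R on ray FD]
3. ∠FUR = 24°  [△URF]

∠FUR = 24°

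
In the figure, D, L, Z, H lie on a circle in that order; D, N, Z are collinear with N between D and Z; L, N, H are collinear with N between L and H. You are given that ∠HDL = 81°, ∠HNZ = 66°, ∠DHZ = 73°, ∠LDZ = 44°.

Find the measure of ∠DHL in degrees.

1. ∠DLZ = 107°  [cyclic DLZH, opposite ∠L+∠H]
2. ∠DZL = 29°  [△DLZ]
3. ∠DHL = 29°  [same arc DL]

∠DHL = 29°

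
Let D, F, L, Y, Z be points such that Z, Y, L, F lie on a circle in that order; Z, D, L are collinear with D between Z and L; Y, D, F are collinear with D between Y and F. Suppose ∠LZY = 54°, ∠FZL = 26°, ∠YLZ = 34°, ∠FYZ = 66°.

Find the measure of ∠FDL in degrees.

∠FDL = 60°

1. ∠LFY = 54°  [same arc YL]
2. ∠FLZ = 66°  [same arc ZF]
3. ∠FDL = 60°  [△LDF]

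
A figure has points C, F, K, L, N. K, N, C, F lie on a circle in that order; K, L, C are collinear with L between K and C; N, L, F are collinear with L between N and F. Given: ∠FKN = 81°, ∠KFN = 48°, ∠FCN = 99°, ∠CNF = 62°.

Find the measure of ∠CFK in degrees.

1. ∠FNK = 51°  [△KNF]
2. ∠CKF = 62°  [same arc CF]
3. ∠FCK = 51°  [same arc KF]
4. ∠CFK = 67°  [△KCF]

∠CFK = 67°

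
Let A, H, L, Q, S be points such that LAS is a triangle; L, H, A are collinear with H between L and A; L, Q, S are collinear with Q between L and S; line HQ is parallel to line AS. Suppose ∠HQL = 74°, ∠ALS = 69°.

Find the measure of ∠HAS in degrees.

1. ∠ASL = 74°  [HQ∥AS, corresponding at Q]
2. ∠LAS = 37°  [△LAS]
3. ∠HAS = 37°  [H on ray AL]

∠HAS = 37°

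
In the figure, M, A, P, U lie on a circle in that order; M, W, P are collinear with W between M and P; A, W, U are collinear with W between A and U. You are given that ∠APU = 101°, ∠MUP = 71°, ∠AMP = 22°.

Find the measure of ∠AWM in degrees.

∠AWM = 106°

1. ∠MAP = 109°  [cyclic MAPU, opposite ∠A+∠U]
2. ∠AUP = 22°  [same arc AP]
3. ∠APM = 49°  [△MAP]
4. ∠PAU = 57°  [△APU]
5. ∠AWP = 74°  [△AWP]
6. ∠AWM = 106°  [linear pair at W on MP]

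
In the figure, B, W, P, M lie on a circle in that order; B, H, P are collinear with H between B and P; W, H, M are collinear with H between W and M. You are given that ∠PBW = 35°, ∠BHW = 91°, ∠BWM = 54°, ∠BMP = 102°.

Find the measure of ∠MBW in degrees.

∠MBW = 59°

1. ∠MHP = 91°  [vertical angles at H]
2. ∠BPM = 54°  [same arc BM]
3. ∠MBP = 24°  [△BPM]
4. ∠BHM = 89°  [linear pair at H on BP]
5. ∠BMW = 67°  [△BHM]
6. ∠MBW = 59°  [△BWM]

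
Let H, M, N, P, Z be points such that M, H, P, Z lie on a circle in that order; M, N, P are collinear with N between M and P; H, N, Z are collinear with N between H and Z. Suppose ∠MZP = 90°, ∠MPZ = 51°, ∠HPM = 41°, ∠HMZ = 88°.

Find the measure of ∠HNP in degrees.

∠HNP = 100°

1. ∠PMZ = 39°  [△MPZ]
2. ∠PHZ = 39°  [same arc PZ]
3. ∠HNP = 100°  [△HNP]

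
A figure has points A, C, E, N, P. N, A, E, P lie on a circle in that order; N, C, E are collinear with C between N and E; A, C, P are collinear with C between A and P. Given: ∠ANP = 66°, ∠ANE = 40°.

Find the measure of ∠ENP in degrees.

∠ENP = 26°

1. ∠AEP = 114°  [cyclic NAEP, opposite ∠N+∠E]
2. ∠APE = 40°  [same arc AE]
3. ∠EAP = 26°  [△AEP]
4. ∠ENP = 26°  [same arc EP]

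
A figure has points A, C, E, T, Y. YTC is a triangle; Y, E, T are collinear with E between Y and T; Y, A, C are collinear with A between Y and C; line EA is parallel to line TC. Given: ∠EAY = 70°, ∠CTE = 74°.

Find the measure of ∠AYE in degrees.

1. ∠TCY = 70°  [EA∥TC, corresponding at A]
2. ∠CTY = 74°  [E on ray TY]
3. ∠CYT = 36°  [△YTC]
4. ∠AYE = 36°  [E on YT, A on YC]

∠AYE = 36°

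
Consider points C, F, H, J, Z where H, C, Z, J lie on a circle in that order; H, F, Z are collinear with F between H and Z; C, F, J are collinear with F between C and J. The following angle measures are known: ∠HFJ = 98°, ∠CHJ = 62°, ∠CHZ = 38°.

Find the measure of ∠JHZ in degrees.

∠JHZ = 24°

1. ∠CZJ = 118°  [cyclic HCZJ, opposite ∠H+∠Z]
2. ∠CJZ = 38°  [same arc CZ]
3. ∠JCZ = 24°  [△CZJ]
4. ∠JHZ = 24°  [same arc ZJ]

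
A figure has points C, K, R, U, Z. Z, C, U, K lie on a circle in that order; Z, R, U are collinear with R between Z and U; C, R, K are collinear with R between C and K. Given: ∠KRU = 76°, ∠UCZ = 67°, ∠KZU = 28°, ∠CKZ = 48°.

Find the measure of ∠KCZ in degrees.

∠KCZ = 39°

1. ∠UKZ = 113°  [cyclic ZCUK, opposite ∠C+∠K]
2. ∠KUZ = 39°  [△ZUK]
3. ∠KCZ = 39°  [same arc ZK]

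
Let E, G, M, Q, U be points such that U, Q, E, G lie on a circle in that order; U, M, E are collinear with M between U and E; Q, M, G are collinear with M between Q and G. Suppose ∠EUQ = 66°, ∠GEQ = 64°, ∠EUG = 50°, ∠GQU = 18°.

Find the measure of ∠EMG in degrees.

1. ∠EGQ = 66°  [same arc QE]
2. ∠GEU = 18°  [same arc UG]
3. ∠EMG = 96°  [△EMG]

∠EMG = 96°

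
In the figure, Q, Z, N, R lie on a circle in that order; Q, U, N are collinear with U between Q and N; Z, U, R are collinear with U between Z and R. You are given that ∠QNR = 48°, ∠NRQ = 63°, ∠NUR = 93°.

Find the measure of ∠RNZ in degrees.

∠RNZ = 72°

1. ∠NQR = 69°  [△QNR]
2. ∠NRZ = 39°  [△NUR]
3. ∠NZR = 69°  [same arc NR]
4. ∠RNZ = 72°  [△ZNR]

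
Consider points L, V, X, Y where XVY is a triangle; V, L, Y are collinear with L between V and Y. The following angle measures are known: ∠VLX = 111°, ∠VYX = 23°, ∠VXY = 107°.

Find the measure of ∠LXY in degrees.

∠LXY = 88°

1. ∠XLY = 69°  [linear pair at L on VY]
2. ∠LYX = 23°  [L on ray YV]
3. ∠LXY = 88°  [△XLY]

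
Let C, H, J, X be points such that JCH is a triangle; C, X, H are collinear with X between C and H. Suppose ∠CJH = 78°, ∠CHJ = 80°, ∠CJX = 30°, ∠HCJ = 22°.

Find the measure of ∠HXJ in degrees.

1. ∠JCX = 22°  [X on ray CH]
2. ∠CXJ = 128°  [△JCX]
3. ∠HXJ = 52°  [linear pair at X on CH]

∠HXJ = 52°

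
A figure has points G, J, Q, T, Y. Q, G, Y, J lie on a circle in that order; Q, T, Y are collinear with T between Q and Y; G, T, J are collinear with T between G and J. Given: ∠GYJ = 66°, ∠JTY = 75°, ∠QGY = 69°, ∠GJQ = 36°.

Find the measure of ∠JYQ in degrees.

1. ∠JTQ = 105°  [linear pair at T on QY]
2. ∠QJY = 111°  [cyclic QGYJ, opposite ∠G+∠J]
3. ∠JQY = 39°  [△QTJ]
4. ∠JYQ = 30°  [△QYJ]

∠JYQ = 30°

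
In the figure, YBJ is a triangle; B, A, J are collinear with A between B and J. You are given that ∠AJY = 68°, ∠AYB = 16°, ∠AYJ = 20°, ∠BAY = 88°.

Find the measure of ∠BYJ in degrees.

1. ∠BJY = 68°  [A on ray JB]
2. ∠ABY = 76°  [△YBA]
3. ∠JBY = 76°  [A on ray BJ]
4. ∠BYJ = 36°  [△YBJ]

∠BYJ = 36°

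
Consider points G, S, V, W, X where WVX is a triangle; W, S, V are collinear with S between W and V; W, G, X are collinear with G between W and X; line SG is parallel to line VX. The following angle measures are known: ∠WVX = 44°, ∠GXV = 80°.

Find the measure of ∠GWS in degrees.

1. ∠VXW = 80°  [G on ray XW]
2. ∠VWX = 56°  [△WVX]
3. ∠GWS = 56°  [S on WV, G on WX]

∠GWS = 56°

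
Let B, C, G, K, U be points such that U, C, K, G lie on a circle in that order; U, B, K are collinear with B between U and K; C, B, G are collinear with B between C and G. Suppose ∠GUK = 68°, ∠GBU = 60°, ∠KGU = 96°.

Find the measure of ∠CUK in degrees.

∠CUK = 44°

1. ∠GCK = 68°  [same arc KG]
2. ∠CBK = 60°  [vertical angles at B]
3. ∠KCU = 84°  [cyclic UCKG, opposite ∠C+∠G]
4. ∠CKU = 52°  [△CBK]
5. ∠CUK = 44°  [△UCK]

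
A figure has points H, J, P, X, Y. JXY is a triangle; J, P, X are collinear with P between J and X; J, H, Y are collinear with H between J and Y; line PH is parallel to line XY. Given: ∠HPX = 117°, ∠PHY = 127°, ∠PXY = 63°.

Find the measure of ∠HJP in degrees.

1. ∠HPJ = 63°  [linear pair at P on JX]
2. ∠JHP = 53°  [linear pair at H on JY]
3. ∠HJP = 64°  [△JPH]

∠HJP = 64°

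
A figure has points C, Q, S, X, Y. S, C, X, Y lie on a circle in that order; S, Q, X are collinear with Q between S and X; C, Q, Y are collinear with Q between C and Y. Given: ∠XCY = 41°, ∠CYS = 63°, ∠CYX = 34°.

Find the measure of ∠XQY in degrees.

1. ∠XSY = 41°  [same arc XY]
2. ∠SQY = 76°  [△SQY]
3. ∠XQY = 104°  [linear pair at Q on SX]

∠XQY = 104°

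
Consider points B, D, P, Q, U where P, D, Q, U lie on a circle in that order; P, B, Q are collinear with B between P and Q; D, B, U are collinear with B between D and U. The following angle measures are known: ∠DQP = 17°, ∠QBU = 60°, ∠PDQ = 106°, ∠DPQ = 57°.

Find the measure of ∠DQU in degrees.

1. ∠DUP = 17°  [same arc PD]
2. ∠DBP = 60°  [vertical angles at B]
3. ∠PDU = 63°  [△PBD]
4. ∠DPU = 100°  [△PDU]
5. ∠DQU = 80°  [cyclic PDQU, opposite ∠P+∠Q]

∠DQU = 80°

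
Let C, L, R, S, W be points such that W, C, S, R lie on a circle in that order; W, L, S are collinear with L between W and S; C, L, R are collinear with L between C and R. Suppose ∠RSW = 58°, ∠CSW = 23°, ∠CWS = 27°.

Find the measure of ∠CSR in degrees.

1. ∠RCW = 58°  [same arc WR]
2. ∠CRW = 23°  [same arc WC]
3. ∠CWR = 99°  [△WCR]
4. ∠CSR = 81°  [cyclic WCSR, opposite ∠W+∠S]

∠CSR = 81°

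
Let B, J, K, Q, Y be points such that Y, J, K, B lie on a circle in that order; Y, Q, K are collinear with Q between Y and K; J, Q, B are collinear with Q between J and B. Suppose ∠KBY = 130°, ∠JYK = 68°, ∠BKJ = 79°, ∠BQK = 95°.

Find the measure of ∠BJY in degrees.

1. ∠KJY = 50°  [cyclic YJKB, opposite ∠J+∠B]
2. ∠JKY = 62°  [△YJK]
3. ∠BYJ = 101°  [cyclic YJKB, opposite ∠Y+∠K]
4. ∠JBY = 62°  [same arc YJ]
5. ∠BJY = 17°  [△YJB]

∠BJY = 17°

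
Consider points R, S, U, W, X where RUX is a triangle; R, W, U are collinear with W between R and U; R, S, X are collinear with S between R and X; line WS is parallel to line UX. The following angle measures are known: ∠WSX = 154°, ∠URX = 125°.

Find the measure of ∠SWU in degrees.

1. ∠RSW = 26°  [linear pair at S on RX]
2. ∠SRW = 125°  [W on RU, S on RX]
3. ∠RWS = 29°  [△RWS]
4. ∠SWU = 151°  [linear pair at W on RU]

∠SWU = 151°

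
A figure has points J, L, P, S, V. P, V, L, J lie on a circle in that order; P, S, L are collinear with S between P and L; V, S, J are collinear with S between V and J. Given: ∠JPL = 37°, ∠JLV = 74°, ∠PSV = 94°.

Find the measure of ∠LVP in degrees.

1. ∠JVL = 37°  [same arc LJ]
2. ∠LJV = 69°  [△VLJ]
3. ∠LSV = 86°  [linear pair at S on PL]
4. ∠PLV = 57°  [△VSL]
5. ∠LPV = 69°  [same arc VL]
6. ∠LVP = 54°  [△PVL]

∠LVP = 54°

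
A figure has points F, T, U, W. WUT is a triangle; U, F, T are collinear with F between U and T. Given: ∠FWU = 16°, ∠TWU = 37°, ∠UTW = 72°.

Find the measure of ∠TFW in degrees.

∠TFW = 87°

1. ∠TUW = 71°  [△WUT]
2. ∠FUW = 71°  [F on ray UT]
3. ∠UFW = 93°  [△WUF]
4. ∠TFW = 87°  [linear pair at F on UT]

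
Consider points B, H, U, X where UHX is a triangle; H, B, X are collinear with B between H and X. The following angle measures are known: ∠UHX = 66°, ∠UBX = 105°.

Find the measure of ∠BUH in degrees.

1. ∠BHU = 66°  [B on ray HX]
2. ∠HBU = 75°  [linear pair at B on HX]
3. ∠BUH = 39°  [△UHB]

∠BUH = 39°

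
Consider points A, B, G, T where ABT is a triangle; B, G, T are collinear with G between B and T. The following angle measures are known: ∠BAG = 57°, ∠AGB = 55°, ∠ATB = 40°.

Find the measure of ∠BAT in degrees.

∠BAT = 72°

1. ∠ABG = 68°  [△ABG]
2. ∠ABT = 68°  [G on ray BT]
3. ∠BAT = 72°  [△ABT]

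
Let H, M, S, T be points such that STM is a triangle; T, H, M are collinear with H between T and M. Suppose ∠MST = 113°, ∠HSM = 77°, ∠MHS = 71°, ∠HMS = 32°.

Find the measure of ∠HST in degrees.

∠HST = 36°

1. ∠SHT = 109°  [linear pair at H on TM]
2. ∠SMT = 32°  [H on ray MT]
3. ∠MTS = 35°  [△STM]
4. ∠HTS = 35°  [H on ray TM]
5. ∠HST = 36°  [△STH]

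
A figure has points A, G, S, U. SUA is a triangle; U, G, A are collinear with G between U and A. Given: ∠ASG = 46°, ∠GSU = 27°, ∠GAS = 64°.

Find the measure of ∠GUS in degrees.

∠GUS = 43°

1. ∠AGS = 70°  [△SGA]
2. ∠SGU = 110°  [linear pair at G on UA]
3. ∠GUS = 43°  [△SUG]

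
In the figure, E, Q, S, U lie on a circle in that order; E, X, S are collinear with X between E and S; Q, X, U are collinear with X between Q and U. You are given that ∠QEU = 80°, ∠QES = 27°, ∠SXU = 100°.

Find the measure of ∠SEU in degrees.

1. ∠QSU = 100°  [cyclic EQSU, opposite ∠E+∠S]
2. ∠QUS = 27°  [same arc QS]
3. ∠SQU = 53°  [△QSU]
4. ∠SEU = 53°  [same arc SU]

∠SEU = 53°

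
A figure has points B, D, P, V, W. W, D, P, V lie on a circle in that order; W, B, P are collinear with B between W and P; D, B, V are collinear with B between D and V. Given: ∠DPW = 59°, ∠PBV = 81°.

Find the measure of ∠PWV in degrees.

1. ∠DVW = 59°  [same arc WD]
2. ∠VBW = 99°  [linear pair at B on WP]
3. ∠PWV = 22°  [△WBV]

∠PWV = 22°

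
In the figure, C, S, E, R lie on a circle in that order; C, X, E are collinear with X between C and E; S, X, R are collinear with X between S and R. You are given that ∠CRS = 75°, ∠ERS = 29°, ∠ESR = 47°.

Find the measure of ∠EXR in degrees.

1. ∠ECR = 47°  [same arc ER]
2. ∠CXR = 58°  [△CXR]
3. ∠EXR = 122°  [linear pair at X on CE]

∠EXR = 122°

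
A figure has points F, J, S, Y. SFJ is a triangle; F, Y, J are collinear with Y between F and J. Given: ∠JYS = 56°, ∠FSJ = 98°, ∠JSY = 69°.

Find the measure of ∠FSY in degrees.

1. ∠SJY = 55°  [△SYJ]
2. ∠FYS = 124°  [linear pair at Y on FJ]
3. ∠FJS = 55°  [Y on ray JF]
4. ∠JFS = 27°  [△SFJ]
5. ∠SFY = 27°  [Y on ray FJ]
6. ∠FSY = 29°  [△SFY]

∠FSY = 29°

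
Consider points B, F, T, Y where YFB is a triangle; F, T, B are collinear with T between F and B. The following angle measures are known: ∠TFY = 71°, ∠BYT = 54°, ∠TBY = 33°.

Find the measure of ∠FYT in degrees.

1. ∠BTY = 93°  [△YTB]
2. ∠FTY = 87°  [linear pair at T on FB]
3. ∠FYT = 22°  [△YFT]

∠FYT = 22°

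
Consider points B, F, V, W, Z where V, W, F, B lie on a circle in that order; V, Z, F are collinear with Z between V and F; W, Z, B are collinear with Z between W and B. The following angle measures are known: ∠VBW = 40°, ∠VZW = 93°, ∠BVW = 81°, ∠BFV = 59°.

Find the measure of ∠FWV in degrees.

∠FWV = 112°

1. ∠VFW = 40°  [same arc VW]
2. ∠BWV = 59°  [△VWB]
3. ∠FVW = 28°  [△VZW]
4. ∠FWV = 112°  [△VWF]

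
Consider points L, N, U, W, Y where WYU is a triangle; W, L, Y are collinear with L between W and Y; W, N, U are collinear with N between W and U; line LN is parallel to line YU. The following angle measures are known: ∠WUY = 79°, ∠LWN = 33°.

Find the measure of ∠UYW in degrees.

1. ∠LNW = 79°  [LN∥YU, corresponding at N]
2. ∠NLW = 68°  [△WLN]
3. ∠UYW = 68°  [LN∥YU, corresponding at L]

∠UYW = 68°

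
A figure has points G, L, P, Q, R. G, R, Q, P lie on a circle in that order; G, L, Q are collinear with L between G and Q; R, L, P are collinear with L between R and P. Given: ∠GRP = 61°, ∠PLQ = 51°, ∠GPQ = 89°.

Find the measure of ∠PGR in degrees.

∠PGR = 98°

1. ∠GQP = 61°  [same arc GP]
2. ∠GLP = 129°  [linear pair at L on GQ]
3. ∠PGQ = 30°  [△GQP]
4. ∠GPR = 21°  [△GLP]
5. ∠PGR = 98°  [△GRP]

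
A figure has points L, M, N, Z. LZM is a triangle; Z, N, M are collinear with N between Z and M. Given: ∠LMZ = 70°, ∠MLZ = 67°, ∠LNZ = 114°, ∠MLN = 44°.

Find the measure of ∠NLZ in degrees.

∠NLZ = 23°

1. ∠LZM = 43°  [△LZM]
2. ∠LZN = 43°  [N on ray ZM]
3. ∠NLZ = 23°  [△LZN]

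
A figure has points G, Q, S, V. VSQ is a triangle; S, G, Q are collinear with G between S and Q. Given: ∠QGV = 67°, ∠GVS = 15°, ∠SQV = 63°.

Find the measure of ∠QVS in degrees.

1. ∠SGV = 113°  [linear pair at G on SQ]
2. ∠GSV = 52°  [△VSG]
3. ∠QSV = 52°  [G on ray SQ]
4. ∠QVS = 65°  [△VSQ]

∠QVS = 65°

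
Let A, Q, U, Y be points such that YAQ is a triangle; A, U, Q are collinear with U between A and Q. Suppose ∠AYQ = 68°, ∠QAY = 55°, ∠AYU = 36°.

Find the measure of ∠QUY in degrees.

∠QUY = 91°

1. ∠UAY = 55°  [U on ray AQ]
2. ∠AUY = 89°  [△YAU]
3. ∠QUY = 91°  [linear pair at U on AQ]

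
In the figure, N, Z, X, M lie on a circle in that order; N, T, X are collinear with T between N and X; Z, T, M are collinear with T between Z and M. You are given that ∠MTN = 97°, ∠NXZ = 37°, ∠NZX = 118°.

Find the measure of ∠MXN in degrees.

∠MXN = 72°

1. ∠NMZ = 37°  [same arc NZ]
2. ∠NMX = 62°  [cyclic NZXM, opposite ∠Z+∠M]
3. ∠MNX = 46°  [△NTM]
4. ∠MXN = 72°  [△NXM]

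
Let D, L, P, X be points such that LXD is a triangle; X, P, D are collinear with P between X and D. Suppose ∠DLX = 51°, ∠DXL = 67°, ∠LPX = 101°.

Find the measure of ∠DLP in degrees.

1. ∠LDX = 62°  [△LXD]
2. ∠DPL = 79°  [linear pair at P on XD]
3. ∠LDP = 62°  [P on ray DX]
4. ∠DLP = 39°  [△LPD]

∠DLP = 39°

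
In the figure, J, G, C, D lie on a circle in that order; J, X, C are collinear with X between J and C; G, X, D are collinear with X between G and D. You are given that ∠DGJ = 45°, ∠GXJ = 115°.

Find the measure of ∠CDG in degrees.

1. ∠DCJ = 45°  [same arc JD]
2. ∠CXD = 115°  [vertical angles at X]
3. ∠CDG = 20°  [△CXD]

∠CDG = 20°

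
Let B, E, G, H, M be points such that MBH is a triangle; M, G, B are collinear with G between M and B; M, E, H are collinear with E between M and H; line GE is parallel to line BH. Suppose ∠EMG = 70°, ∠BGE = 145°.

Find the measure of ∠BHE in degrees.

∠BHE = 75°

1. ∠EGM = 35°  [linear pair at G on MB]
2. ∠GEM = 75°  [△MGE]
3. ∠GEH = 105°  [linear pair at E on MH]
4. ∠BHE = 75°  [GE∥BH, co-interior at H–E]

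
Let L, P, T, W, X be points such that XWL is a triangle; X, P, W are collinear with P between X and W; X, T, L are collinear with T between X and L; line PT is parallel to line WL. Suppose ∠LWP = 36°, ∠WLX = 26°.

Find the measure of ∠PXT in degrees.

1. ∠LWX = 36°  [P on ray WX]
2. ∠LXW = 118°  [△XWL]
3. ∠PXT = 118°  [P on XW, T on XL]

∠PXT = 118°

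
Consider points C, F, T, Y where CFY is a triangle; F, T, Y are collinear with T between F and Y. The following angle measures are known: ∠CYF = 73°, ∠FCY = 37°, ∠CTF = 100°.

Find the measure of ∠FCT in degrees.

∠FCT = 10°

1. ∠CFY = 70°  [△CFY]
2. ∠CFT = 70°  [T on ray FY]
3. ∠FCT = 10°  [△CFT]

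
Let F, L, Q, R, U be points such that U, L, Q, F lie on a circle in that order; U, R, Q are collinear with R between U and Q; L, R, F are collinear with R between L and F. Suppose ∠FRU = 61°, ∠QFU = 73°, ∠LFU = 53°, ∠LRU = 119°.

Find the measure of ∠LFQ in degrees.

∠LFQ = 20°

1. ∠FRQ = 119°  [linear pair at R on UQ]
2. ∠FUQ = 66°  [△URF]
3. ∠FQU = 41°  [△UQF]
4. ∠LFQ = 20°  [△QRF]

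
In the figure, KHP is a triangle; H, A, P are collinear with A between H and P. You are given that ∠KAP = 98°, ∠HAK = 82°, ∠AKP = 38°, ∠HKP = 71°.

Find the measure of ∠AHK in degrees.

∠AHK = 65°

1. ∠APK = 44°  [△KAP]
2. ∠HPK = 44°  [A on ray PH]
3. ∠KHP = 65°  [△KHP]
4. ∠AHK = 65°  [A on ray HP]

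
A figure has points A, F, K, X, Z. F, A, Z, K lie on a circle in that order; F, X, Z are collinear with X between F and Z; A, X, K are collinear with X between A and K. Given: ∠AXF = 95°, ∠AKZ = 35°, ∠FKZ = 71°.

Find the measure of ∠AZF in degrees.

1. ∠AFZ = 35°  [same arc AZ]
2. ∠FAZ = 109°  [cyclic FAZK, opposite ∠A+∠K]
3. ∠AZF = 36°  [△FAZ]

∠AZF = 36°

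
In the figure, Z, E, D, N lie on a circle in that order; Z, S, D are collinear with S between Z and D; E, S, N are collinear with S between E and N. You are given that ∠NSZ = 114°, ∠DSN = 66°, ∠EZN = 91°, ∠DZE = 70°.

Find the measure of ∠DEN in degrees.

1. ∠EDN = 89°  [cyclic ZEDN, opposite ∠Z+∠D]
2. ∠DNE = 70°  [same arc ED]
3. ∠DEN = 21°  [△EDN]

∠DEN = 21°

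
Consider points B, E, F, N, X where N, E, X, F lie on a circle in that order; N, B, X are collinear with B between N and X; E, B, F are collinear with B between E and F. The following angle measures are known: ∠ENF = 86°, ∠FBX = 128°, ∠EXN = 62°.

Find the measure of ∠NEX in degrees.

1. ∠EBN = 128°  [vertical angles at B]
2. ∠EFN = 62°  [same arc NE]
3. ∠FEN = 32°  [△NEF]
4. ∠ENX = 20°  [△NBE]
5. ∠NEX = 98°  [△NEX]

∠NEX = 98°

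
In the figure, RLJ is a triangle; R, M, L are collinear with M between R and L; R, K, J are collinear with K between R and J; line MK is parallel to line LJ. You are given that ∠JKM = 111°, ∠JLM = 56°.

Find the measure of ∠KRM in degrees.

∠KRM = 55°

1. ∠MKR = 69°  [linear pair at K on RJ]
2. ∠JLR = 56°  [M on ray LR]
3. ∠LJR = 69°  [MK∥LJ, corresponding at K]
4. ∠JRL = 55°  [△RLJ]
5. ∠KRM = 55°  [M on RL, K on RJ]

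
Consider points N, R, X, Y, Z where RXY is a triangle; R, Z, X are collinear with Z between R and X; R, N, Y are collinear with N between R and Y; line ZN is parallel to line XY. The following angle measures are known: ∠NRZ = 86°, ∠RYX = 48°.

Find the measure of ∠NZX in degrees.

∠NZX = 134°

1. ∠XRY = 86°  [Z on RX, N on RY]
2. ∠RXY = 46°  [△RXY]
3. ∠NZR = 46°  [ZN∥XY, corresponding at Z]
4. ∠NZX = 134°  [linear pair at Z on RX]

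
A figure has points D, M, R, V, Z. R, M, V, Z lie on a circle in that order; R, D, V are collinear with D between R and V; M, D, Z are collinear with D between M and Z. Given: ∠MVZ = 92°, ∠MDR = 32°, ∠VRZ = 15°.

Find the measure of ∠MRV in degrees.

∠MRV = 73°

1. ∠VMZ = 15°  [same arc VZ]
2. ∠MZV = 73°  [△MVZ]
3. ∠MRV = 73°  [same arc MV]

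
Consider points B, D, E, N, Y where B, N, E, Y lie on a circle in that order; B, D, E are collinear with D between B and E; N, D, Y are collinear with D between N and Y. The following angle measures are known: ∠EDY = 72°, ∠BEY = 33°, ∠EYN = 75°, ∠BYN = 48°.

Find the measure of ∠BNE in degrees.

∠BNE = 57°

1. ∠EBN = 75°  [same arc NE]
2. ∠BEN = 48°  [same arc BN]
3. ∠BNE = 57°  [△BNE]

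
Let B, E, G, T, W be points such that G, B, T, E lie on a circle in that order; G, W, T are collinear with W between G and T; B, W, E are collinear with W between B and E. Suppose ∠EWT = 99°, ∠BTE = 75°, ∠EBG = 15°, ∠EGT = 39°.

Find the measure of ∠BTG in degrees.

1. ∠BGE = 105°  [cyclic GBTE, opposite ∠G+∠T]
2. ∠BEG = 60°  [△GBE]
3. ∠BTG = 60°  [same arc GB]

∠BTG = 60°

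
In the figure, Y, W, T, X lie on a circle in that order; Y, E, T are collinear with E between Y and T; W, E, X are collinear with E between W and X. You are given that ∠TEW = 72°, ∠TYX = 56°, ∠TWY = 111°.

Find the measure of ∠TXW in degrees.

∠TXW = 17°

1. ∠XEY = 72°  [vertical angles at E]
2. ∠TXY = 69°  [cyclic YWTX, opposite ∠W+∠X]
3. ∠TEX = 108°  [linear pair at E on YT]
4. ∠XTY = 55°  [△YTX]
5. ∠TXW = 17°  [△TEX]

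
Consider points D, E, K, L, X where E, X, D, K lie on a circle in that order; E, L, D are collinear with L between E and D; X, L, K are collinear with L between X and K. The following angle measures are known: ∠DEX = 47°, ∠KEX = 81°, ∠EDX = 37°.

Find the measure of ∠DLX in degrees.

∠DLX = 109°

1. ∠DKX = 47°  [same arc XD]
2. ∠KDX = 99°  [cyclic EXDK, opposite ∠E+∠D]
3. ∠DXK = 34°  [△XDK]
4. ∠DLX = 109°  [△XLD]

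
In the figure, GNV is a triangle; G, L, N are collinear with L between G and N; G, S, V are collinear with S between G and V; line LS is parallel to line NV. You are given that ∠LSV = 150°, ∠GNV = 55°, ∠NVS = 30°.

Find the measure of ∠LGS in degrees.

1. ∠GSL = 30°  [linear pair at S on GV]
2. ∠GLS = 55°  [LS∥NV, corresponding at L]
3. ∠LGS = 95°  [△GLS]

∠LGS = 95°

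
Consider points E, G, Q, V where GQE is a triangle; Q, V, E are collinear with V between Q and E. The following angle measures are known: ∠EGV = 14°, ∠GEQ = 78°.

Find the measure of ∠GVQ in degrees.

∠GVQ = 92°

1. ∠GEV = 78°  [V on ray EQ]
2. ∠EVG = 88°  [△GVE]
3. ∠GVQ = 92°  [linear pair at V on QE]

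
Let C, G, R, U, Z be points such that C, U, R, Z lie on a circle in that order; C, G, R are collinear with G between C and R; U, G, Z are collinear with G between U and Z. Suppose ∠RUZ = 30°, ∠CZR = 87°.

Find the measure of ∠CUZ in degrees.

∠CUZ = 63°

1. ∠RCZ = 30°  [same arc RZ]
2. ∠CRZ = 63°  [△CRZ]
3. ∠CUZ = 63°  [same arc CZ]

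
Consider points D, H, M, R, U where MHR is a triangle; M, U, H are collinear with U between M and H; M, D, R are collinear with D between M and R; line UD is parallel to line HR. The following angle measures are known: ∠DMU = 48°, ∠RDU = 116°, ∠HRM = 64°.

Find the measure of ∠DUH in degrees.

∠DUH = 112°

1. ∠MDU = 64°  [linear pair at D on MR]
2. ∠DUM = 68°  [△MUD]
3. ∠DUH = 112°  [linear pair at U on MH]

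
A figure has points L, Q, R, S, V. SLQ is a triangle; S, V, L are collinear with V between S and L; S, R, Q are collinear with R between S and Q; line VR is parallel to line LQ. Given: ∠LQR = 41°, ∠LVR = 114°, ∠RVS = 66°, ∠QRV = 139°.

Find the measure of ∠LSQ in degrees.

1. ∠LQS = 41°  [R on ray QS]
2. ∠QLS = 66°  [VR∥LQ, corresponding at V]
3. ∠LSQ = 73°  [△SLQ]

∠LSQ = 73°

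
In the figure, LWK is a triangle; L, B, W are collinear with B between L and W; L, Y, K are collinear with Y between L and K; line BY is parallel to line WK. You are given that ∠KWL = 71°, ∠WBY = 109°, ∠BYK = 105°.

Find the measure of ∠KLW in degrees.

1. ∠LBY = 71°  [BY∥WK, corresponding at B]
2. ∠BYL = 75°  [linear pair at Y on LK]
3. ∠BLY = 34°  [△LBY]
4. ∠KLW = 34°  [B on LW, Y on LK]

∠KLW = 34°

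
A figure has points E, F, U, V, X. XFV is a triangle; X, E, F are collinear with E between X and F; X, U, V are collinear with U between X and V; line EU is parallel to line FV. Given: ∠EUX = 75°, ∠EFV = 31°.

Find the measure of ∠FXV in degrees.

1. ∠FVX = 75°  [EU∥FV, corresponding at U]
2. ∠VFX = 31°  [E on ray FX]
3. ∠FXV = 74°  [△XFV]

∠FXV = 74°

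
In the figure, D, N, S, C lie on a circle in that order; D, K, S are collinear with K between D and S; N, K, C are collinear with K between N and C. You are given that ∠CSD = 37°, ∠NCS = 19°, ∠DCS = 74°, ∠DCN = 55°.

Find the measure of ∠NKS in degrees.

1. ∠CDS = 69°  [△DSC]
2. ∠DSN = 55°  [same arc DN]
3. ∠CNS = 69°  [same arc SC]
4. ∠NKS = 56°  [△NKS]

∠NKS = 56°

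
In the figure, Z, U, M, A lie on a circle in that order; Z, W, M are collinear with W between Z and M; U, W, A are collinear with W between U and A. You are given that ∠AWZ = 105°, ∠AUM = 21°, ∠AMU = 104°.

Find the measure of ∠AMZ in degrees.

∠AMZ = 50°

1. ∠AWM = 75°  [linear pair at W on ZM]
2. ∠MAU = 55°  [△UMA]
3. ∠AMZ = 50°  [△MWA]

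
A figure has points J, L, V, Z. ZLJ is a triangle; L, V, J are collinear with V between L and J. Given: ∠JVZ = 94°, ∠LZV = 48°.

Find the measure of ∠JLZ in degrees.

∠JLZ = 46°

1. ∠LVZ = 86°  [linear pair at V on LJ]
2. ∠VLZ = 46°  [△ZLV]
3. ∠JLZ = 46°  [V on ray LJ]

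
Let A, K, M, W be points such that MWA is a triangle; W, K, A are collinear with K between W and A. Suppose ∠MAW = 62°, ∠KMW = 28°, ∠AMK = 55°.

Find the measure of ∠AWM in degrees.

1. ∠KAM = 62°  [K on ray AW]
2. ∠AKM = 63°  [△MKA]
3. ∠MKW = 117°  [linear pair at K on WA]
4. ∠KWM = 35°  [△MWK]
5. ∠AWM = 35°  [K on ray WA]

∠AWM = 35°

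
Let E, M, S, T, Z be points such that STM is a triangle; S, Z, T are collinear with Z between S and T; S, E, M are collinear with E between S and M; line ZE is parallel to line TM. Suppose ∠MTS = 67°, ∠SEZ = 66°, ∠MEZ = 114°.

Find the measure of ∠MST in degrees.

∠MST = 47°

1. ∠EZS = 67°  [ZE∥TM, corresponding at Z]
2. ∠ESZ = 47°  [△SZE]
3. ∠MST = 47°  [Z on ST, E on SM]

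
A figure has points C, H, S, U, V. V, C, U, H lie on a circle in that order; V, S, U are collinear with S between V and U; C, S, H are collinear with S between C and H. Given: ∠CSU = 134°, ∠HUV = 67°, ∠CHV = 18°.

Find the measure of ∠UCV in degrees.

∠UCV = 95°

1. ∠CSV = 46°  [linear pair at S on VU]
2. ∠HCV = 67°  [same arc VH]
3. ∠CUV = 18°  [same arc VC]
4. ∠CVU = 67°  [△VSC]
5. ∠UCV = 95°  [△VCU]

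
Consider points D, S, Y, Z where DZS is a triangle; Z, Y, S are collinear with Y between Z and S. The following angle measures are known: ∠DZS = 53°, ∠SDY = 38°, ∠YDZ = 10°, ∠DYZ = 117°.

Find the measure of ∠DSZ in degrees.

∠DSZ = 79°

1. ∠DYS = 63°  [linear pair at Y on ZS]
2. ∠DSY = 79°  [△DYS]
3. ∠DSZ = 79°  [Y on ray SZ]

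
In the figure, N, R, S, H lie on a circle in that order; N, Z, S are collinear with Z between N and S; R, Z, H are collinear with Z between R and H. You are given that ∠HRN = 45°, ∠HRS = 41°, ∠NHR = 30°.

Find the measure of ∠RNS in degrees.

1. ∠HSN = 45°  [same arc NH]
2. ∠HNS = 41°  [same arc SH]
3. ∠NSR = 30°  [same arc NR]
4. ∠NHS = 94°  [△NSH]
5. ∠NRS = 86°  [cyclic NRSH, opposite ∠R+∠H]
6. ∠RNS = 64°  [△NRS]

∠RNS = 64°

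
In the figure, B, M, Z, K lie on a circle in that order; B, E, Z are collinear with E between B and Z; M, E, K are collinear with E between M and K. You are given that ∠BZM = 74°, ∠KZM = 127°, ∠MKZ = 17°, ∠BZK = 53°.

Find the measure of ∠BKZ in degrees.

1. ∠KMZ = 36°  [△MZK]
2. ∠KBZ = 36°  [same arc ZK]
3. ∠BKZ = 91°  [△BZK]

∠BKZ = 91°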